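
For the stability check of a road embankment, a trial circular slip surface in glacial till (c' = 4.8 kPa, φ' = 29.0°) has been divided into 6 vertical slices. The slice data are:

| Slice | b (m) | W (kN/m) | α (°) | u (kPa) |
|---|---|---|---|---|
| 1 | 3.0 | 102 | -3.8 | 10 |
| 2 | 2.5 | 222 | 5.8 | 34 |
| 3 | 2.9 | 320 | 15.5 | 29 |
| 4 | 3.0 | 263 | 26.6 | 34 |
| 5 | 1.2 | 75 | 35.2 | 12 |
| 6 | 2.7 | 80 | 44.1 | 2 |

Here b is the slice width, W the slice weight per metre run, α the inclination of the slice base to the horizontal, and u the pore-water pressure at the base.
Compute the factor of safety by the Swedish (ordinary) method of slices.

Ordinary method of slices: FS = Σ[c'·Δl_i + (W_i cosα_i − u_i·Δl_i)·tanφ'] / Σ W_i sinα_i, with Δl_i = b_i / cosα_i.
Slice 1: Δl = 3.0/cos(-3.8°) = 3.007 m; N'_1 = 102·cos(-3.8°) − 10·3.007 = 71.7; c'Δl = 14.43; W sinα = -6.8
Slice 2: Δl = 2.5/cos5.8° = 2.513 m; N'_2 = 222·cos5.8° − 34·2.513 = 135.4; c'Δl = 12.06; W sinα = 22.4
Slice 3: Δl = 2.9/cos15.5° = 3.009 m; N'_3 = 320·cos15.5° − 29·3.009 = 221.1; c'Δl = 14.45; W sinα = 85.5
Slice 4: Δl = 3.0/cos26.6° = 3.355 m; N'_4 = 263·cos26.6° − 34·3.355 = 121.1; c'Δl = 16.10; W sinα = 117.8
Slice 5: Δl = 1.2/cos35.2° = 1.469 m; N'_5 = 75·cos35.2° − 12·1.469 = 43.7; c'Δl = 7.05; W sinα = 43.2
Slice 6: Δl = 2.7/cos44.1° = 3.760 m; N'_6 = 80·cos44.1° − 2·3.760 = 49.9; c'Δl = 18.05; W sinα = 55.7
Σc'Δl = 82.1 kN/m; ΣN' = 642.9 kN/m; ΣW sinα = 317.9 kN/m
Resisting = 82.1 + 642.9·tan29.0° = 82.1 + 356.4 = 438.5 kN/m
FS = 438.5 / 317.9 = 1.380

FS = 1.38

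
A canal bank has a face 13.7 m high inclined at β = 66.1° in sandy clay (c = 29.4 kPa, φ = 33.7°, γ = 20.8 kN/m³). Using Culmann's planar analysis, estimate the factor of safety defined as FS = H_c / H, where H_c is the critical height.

FS = 2.02

H_c = (4c/γ) · sinβ cosφ / [1 − cos(β − φ)]
    = (4·29.4/20.8) · sin66.1°·cos33.7° / [1 − cos32.4°]
    = 5.654 · 0.7606 / 0.1557 = 27.62 m
FS = H_c / H = 27.62 / 13.7 = 2.016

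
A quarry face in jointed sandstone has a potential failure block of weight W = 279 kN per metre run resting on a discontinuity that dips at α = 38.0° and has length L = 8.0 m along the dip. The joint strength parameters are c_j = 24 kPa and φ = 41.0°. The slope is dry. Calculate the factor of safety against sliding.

Resolving the block weight along and normal to the plane and applying the Mohr–Coulomb strength on the joint:
N' = W cosα = 279·cos38.0° = 219.9 kN/m
Driving force T = W sinα = 279·sin38.0° = 171.8 kN/m
Resisting force R = c_j·L + N'·tanφ = 24·8.0 + 219.9·tan41.0° = 192.0 + 191.1 = 383.1 kN/m
FS = R / T = 383.1 / 171.8 = 2.230

FS = 2.23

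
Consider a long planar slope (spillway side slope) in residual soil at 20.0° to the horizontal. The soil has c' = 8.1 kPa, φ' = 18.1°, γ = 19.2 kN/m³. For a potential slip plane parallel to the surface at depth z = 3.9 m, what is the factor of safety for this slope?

For an infinite slope with a slip plane parallel to the surface (no pore pressure): FS = [c' + γz cos²β tanφ'] / [γz sinβ cosβ].
γz = 19.2·3.9 = 74.88 kN/m²
Numerator = 8.1 + 74.88·cos²20.0°·tan18.1° = 8.1 + 74.88·0.8830·0.3269 = 29.712 kPa
Denominator = 74.88·sin20.0°·cos20.0° = 74.88·0.3420·0.9397 = 24.066 kPa
FS = 29.712 / 24.066 = 1.235

FS = 1.23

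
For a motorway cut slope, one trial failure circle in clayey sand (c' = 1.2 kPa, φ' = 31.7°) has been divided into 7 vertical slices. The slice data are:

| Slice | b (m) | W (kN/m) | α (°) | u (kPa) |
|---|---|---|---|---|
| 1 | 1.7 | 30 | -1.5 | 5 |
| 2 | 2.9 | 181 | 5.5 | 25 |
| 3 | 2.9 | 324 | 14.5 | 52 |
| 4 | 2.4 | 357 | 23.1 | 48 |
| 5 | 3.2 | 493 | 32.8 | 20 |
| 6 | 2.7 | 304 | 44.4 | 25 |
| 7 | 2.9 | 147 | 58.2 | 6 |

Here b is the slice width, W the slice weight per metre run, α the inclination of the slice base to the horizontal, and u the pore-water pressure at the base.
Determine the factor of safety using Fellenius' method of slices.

Ordinary method of slices: FS = Σ[c'·Δl_i + (W_i cosα_i − u_i·Δl_i)·tanφ'] / Σ W_i sinα_i, with Δl_i = b_i / cosα_i.
Slice 1: Δl = 1.7/cos(-1.5°) = 1.701 m; N'_1 = 30·cos(-1.5°) − 5·1.701 = 21.5; c'Δl = 2.04; W sinα = -0.8
Slice 2: Δl = 2.9/cos5.5° = 2.913 m; N'_2 = 181·cos5.5° − 25·2.913 = 107.3; c'Δl = 3.50; W sinα = 17.3
Slice 3: Δl = 2.9/cos14.5° = 2.995 m; N'_3 = 324·cos14.5° − 52·2.995 = 157.9; c'Δl = 3.59; W sinα = 81.1
Slice 4: Δl = 2.4/cos23.1° = 2.609 m; N'_4 = 357·cos23.1° − 48·2.609 = 203.1; c'Δl = 3.13; W sinα = 140.1
Slice 5: Δl = 3.2/cos32.8° = 3.807 m; N'_5 = 493·cos32.8° − 20·3.807 = 338.3; c'Δl = 4.57; W sinα = 267.1
Slice 6: Δl = 2.7/cos44.4° = 3.779 m; N'_6 = 304·cos44.4° − 25·3.779 = 122.7; c'Δl = 4.53; W sinα = 212.7
Slice 7: Δl = 2.9/cos58.2° = 5.503 m; N'_7 = 147·cos58.2° − 6·5.503 = 44.4; c'Δl = 6.60; W sinα = 124.9
Σc'Δl = 28.0 kN/m; ΣN' = 995.3 kN/m; ΣW sinα = 842.4 kN/m
Resisting = 28.0 + 995.3·tan31.7° = 28.0 + 614.7 = 642.7 kN/m
FS = 642.7 / 842.4 = 0.763

FS = 0.76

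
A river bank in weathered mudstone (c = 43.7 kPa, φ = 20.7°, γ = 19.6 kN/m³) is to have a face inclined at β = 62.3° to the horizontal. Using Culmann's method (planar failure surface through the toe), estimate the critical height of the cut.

Culmann's analysis gives the critical failure plane at α_cr = (β + φ)/2 = (62.3 + 20.7)/2 = 41.5°, and the critical height
H_c = (4c/γ) · sinβ cosφ / [1 − cos(β − φ)]
    = (4·43.7/19.6) · sin62.3°·cos20.7° / [1 − cos(41.6°)]
    = 8.918 · 0.8854·0.9354 / [1 − 0.7478]
    = 8.918 · 0.8282 / 0.2522
    = 29.29 m

H_c = 29.29 m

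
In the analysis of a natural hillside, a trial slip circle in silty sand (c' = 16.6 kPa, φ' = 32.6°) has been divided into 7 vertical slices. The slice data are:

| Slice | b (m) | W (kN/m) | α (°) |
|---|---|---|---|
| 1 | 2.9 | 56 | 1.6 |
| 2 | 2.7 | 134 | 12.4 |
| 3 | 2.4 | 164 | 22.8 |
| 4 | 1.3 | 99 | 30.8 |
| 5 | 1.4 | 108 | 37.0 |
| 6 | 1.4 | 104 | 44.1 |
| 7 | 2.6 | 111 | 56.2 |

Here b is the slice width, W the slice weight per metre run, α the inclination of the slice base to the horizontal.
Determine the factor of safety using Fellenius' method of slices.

Ordinary method of slices: FS = Σ[c'·Δl_i + (W_i cosα_i)·tanφ'] / Σ W_i sinα_i, with Δl_i = b_i / cosα_i.
Slice 1: Δl = 2.9/cos1.6° = 2.901 m; N'_1 = 56·cos1.6° = 56.0; c'Δl = 48.16; W sinα = 1.6
Slice 2: Δl = 2.7/cos12.4° = 2.764 m; N'_2 = 134·cos12.4° = 130.9; c'Δl = 45.89; W sinα = 28.8
Slice 3: Δl = 2.4/cos22.8° = 2.603 m; N'_3 = 164·cos22.8° = 151.2; c'Δl = 43.22; W sinα = 63.6
Slice 4: Δl = 1.3/cos30.8° = 1.513 m; N'_4 = 99·cos30.8° = 85.0; c'Δl = 25.12; W sinα = 50.7
Slice 5: Δl = 1.4/cos37.0° = 1.753 m; N'_5 = 108·cos37.0° = 86.3; c'Δl = 29.10; W sinα = 65.0
Slice 6: Δl = 1.4/cos44.1° = 1.950 m; N'_6 = 104·cos44.1° = 74.7; c'Δl = 32.36; W sinα = 72.4
Slice 7: Δl = 2.6/cos56.2° = 4.674 m; N'_7 = 111·cos56.2° = 61.7; c'Δl = 77.58; W sinα = 92.2
Σc'Δl = 301.4 kN/m; ΣN' = 645.8 kN/m; ΣW sinα = 374.2 kN/m
Resisting = 301.4 + 645.8·tan32.6° = 301.4 + 413.0 = 714.4 kN/m
FS = 714.4 / 374.2 = 1.909

FS = 1.91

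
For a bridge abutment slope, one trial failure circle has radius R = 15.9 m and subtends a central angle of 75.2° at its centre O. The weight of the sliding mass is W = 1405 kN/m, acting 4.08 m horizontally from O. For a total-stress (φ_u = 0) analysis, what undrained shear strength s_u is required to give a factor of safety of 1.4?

FS = s_u·L_a·R / (W·d), so s_u = FS·W·d / (L_a·R).
Arc length L_a = R·θ = 15.9·(75.2°·π/180) = 15.9·1.3125 = 20.87 m
s_u = 1.4·1405·4.08 / (20.87·15.9) = 8025.4 / 331.81 = 24.19 kPa

s_u = 24.2 kPa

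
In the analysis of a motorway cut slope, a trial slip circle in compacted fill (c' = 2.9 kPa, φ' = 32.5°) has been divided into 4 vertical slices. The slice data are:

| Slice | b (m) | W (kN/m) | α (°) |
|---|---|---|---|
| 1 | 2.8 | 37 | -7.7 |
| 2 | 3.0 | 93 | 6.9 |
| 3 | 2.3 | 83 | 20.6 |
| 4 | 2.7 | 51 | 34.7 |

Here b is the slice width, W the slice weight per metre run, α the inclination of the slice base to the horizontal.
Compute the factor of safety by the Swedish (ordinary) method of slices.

Ordinary method of slices: FS = Σ[c'·Δl_i + (W_i cosα_i)·tanφ'] / Σ W_i sinα_i, with Δl_i = b_i / cosα_i.
Slice 1: Δl = 2.8/cos(-7.7°) = 2.825 m; N'_1 = 37·cos(-7.7°) = 36.7; c'Δl = 8.19; W sinα = -5.0
Slice 2: Δl = 3.0/cos6.9° = 3.022 m; N'_2 = 93·cos6.9° = 92.3; c'Δl = 8.76; W sinα = 11.2
Slice 3: Δl = 2.3/cos20.6° = 2.457 m; N'_3 = 83·cos20.6° = 77.7; c'Δl = 7.13; W sinα = 29.2
Slice 4: Δl = 2.7/cos34.7° = 3.284 m; N'_4 = 51·cos34.7° = 41.9; c'Δl = 9.52; W sinα = 29.0
Σc'Δl = 33.6 kN/m; ΣN' = 248.6 kN/m; ΣW sinα = 64.5 kN/m
Resisting = 33.6 + 248.6·tan32.5° = 33.6 + 158.4 = 192.0 kN/m
FS = 192.0 / 64.5 = 2.979

FS = 2.98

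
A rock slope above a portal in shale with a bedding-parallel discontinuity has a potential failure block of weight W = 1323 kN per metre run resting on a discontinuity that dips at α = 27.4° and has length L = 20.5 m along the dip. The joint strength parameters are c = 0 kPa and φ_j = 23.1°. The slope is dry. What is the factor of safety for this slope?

Resolving the block weight along and normal to the plane and applying the Mohr–Coulomb strength on the joint:
N' = W cosα = 1323·cos27.4° = 1174.6 kN/m
Driving force T = W sinα = 1323·sin27.4° = 608.8 kN/m
Resisting force R = c·L + N'·tanφ_j = 0·20.5 + 1174.6·tan23.1° = 0.0 + 501.0 = 501.0 kN/m
FS = R / T = 501.0 / 608.8 = 0.823

FS = 0.82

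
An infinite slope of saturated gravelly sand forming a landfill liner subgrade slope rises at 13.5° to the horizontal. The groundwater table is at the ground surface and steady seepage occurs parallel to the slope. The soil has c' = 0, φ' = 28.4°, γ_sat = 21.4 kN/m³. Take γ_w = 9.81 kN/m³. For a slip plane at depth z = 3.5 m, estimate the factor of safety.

FS = 1.22

With seepage parallel to the slope and the water table at the surface, the effective normal stress on the slip plane uses the buoyant unit weight γ' = γ_sat − γ_w while the driving shear stress uses γ_sat:
FS = [c' + γ' z cos²β tanφ'] / [γ_sat z sinβ cosβ]
(For c' = 0 this reduces to FS = (γ'/γ_sat)·tanφ'/tanβ.)
γ' = 21.4 − 9.81 = 11.59 kN/m³
Numerator = 0.0 + 11.59·3.5·cos²13.5°·tan28.4° = 0.0 + 11.59·3.5·0.9455·0.5407 = 20.738 kPa
Denominator = 21.4·3.5·sin13.5°·cos13.5° = 21.4·3.5·0.2334·0.9724 = 17.002 kPa
FS = 20.738 / 17.002 = 1.220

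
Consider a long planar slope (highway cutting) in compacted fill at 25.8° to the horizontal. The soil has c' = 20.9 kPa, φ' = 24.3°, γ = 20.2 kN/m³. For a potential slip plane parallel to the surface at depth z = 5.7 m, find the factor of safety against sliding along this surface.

FS = 1.40

For an infinite slope with a slip plane parallel to the surface (no pore pressure): FS = [c' + γz cos²β tanφ'] / [γz sinβ cosβ].
γz = 20.2·5.7 = 115.14 kN/m²
Numerator = 20.9 + 115.14·cos²25.8°·tan24.3° = 20.9 + 115.14·0.8106·0.4515 = 63.040 kPa
Denominator = 115.14·sin25.8°·cos25.8° = 115.14·0.4352·0.9003 = 45.117 kPa
FS = 63.040 / 45.117 = 1.397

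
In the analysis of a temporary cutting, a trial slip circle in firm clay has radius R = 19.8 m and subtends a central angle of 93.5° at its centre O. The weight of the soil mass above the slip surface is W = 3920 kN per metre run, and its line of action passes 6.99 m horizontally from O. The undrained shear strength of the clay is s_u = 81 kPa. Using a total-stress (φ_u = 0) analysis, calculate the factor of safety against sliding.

Taking moments about the centre O, the resisting moment is provided by the undrained shear strength acting along the arc:
Arc length L_a = R·θ = 19.8·(93.5°·π/180) = 19.8·1.6319 = 32.31 m
M_R = s_u·L_a·R = 81·32.31·19.8 = 51820.8 kN·m/m
M_D = W·d = 3920·6.99 = 27400.8 kN·m/m
FS = M_R / M_D = 51820.8 / 27400.8 = 1.891

FS = 1.89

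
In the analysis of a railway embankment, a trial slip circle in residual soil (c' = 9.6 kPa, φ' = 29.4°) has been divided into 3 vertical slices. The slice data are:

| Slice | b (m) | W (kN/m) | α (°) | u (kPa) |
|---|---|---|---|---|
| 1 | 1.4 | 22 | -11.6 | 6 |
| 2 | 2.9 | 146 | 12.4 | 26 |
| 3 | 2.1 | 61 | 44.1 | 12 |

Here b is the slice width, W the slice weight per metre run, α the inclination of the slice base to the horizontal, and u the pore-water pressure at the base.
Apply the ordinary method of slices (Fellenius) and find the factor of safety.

Ordinary method of slices: FS = Σ[c'·Δl_i + (W_i cosα_i − u_i·Δl_i)·tanφ'] / Σ W_i sinα_i, with Δl_i = b_i / cosα_i.
Slice 1: Δl = 1.4/cos(-11.6°) = 1.429 m; N'_1 = 22·cos(-11.6°) − 6·1.429 = 13.0; c'Δl = 13.72; W sinα = -4.4
Slice 2: Δl = 2.9/cos12.4° = 2.969 m; N'_2 = 146·cos12.4° − 26·2.969 = 65.4; c'Δl = 28.50; W sinα = 31.4
Slice 3: Δl = 2.1/cos44.1° = 2.924 m; N'_3 = 61·cos44.1° − 12·2.924 = 8.7; c'Δl = 28.07; W sinα = 42.5
Σc'Δl = 70.3 kN/m; ΣN' = 87.1 kN/m; ΣW sinα = 69.4 kN/m
Resisting = 70.3 + 87.1·tan29.4° = 70.3 + 49.1 = 119.4 kN/m
FS = 119.4 / 69.4 = 1.721

FS = 1.72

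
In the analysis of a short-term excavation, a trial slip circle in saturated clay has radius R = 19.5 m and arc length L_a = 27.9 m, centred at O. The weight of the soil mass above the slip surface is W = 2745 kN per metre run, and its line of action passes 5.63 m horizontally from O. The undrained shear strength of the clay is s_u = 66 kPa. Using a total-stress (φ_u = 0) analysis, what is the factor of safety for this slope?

Taking moments about the centre O, the resisting moment is provided by the undrained shear strength acting along the arc:
M_R = s_u·L_a·R = 66·27.90·19.5 = 35907.3 kN·m/m
M_D = W·d = 2745·5.63 = 15454.4 kN·m/m
FS = M_R / M_D = 35907.3 / 15454.4 = 2.323

FS = 2.32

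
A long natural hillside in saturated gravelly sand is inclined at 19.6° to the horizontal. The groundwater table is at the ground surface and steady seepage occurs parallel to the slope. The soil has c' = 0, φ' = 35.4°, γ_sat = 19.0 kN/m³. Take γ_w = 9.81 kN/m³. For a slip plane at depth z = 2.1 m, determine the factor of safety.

With seepage parallel to the slope and the water table at the surface, the effective normal stress on the slip plane uses the buoyant unit weight γ' = γ_sat − γ_w while the driving shear stress uses γ_sat:
FS = [c' + γ' z cos²β tanφ'] / [γ_sat z sinβ cosβ]
(For c' = 0 this reduces to FS = (γ'/γ_sat)·tanφ'/tanβ.)
γ' = 19.0 − 9.81 = 9.19 kN/m³
Numerator = 0.0 + 9.19·2.1·cos²19.6°·tan35.4° = 0.0 + 9.19·2.1·0.8875·0.7107 = 12.172 kPa
Denominator = 19.0·2.1·sin19.6°·cos19.6° = 19.0·2.1·0.3355·0.9421 = 12.609 kPa
FS = 12.172 / 12.609 = 0.965

FS = 0.97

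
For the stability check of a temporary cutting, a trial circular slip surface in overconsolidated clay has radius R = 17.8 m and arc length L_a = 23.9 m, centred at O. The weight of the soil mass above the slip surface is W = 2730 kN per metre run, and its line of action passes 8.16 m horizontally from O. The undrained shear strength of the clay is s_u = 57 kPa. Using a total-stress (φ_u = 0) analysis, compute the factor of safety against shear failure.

FS = 1.09

Taking moments about the centre O, the resisting moment is provided by the undrained shear strength acting along the arc:
M_R = s_u·L_a·R = 57·23.90·17.8 = 24248.9 kN·m/m
M_D = W·d = 2730·8.16 = 22276.8 kN·m/m
FS = M_R / M_D = 24248.9 / 22276.8 = 1.089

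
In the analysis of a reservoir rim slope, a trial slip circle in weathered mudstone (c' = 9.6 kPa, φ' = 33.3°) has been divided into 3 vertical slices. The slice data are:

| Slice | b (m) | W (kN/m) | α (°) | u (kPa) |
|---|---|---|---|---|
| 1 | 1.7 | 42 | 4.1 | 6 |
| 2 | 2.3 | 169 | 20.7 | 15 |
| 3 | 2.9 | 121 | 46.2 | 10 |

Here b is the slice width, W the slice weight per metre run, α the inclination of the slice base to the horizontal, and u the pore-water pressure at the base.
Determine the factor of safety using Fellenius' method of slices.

FS = 1.39

Ordinary method of slices: FS = Σ[c'·Δl_i + (W_i cosα_i − u_i·Δl_i)·tanφ'] / Σ W_i sinα_i, with Δl_i = b_i / cosα_i.
Slice 1: Δl = 1.7/cos4.1° = 1.704 m; N'_1 = 42·cos4.1° − 6·1.704 = 31.7; c'Δl = 16.36; W sinα = 3.0
Slice 2: Δl = 2.3/cos20.7° = 2.459 m; N'_2 = 169·cos20.7° − 15·2.459 = 121.2; c'Δl = 23.60; W sinα = 59.7
Slice 3: Δl = 2.9/cos46.2° = 4.190 m; N'_3 = 121·cos46.2° − 10·4.190 = 41.9; c'Δl = 40.22; W sinα = 87.3
Σc'Δl = 80.2 kN/m; ΣN' = 194.7 kN/m; ΣW sinα = 150.1 kN/m
Resisting = 80.2 + 194.7·tan33.3° = 80.2 + 127.9 = 208.1 kN/m
FS = 208.1 / 150.1 = 1.387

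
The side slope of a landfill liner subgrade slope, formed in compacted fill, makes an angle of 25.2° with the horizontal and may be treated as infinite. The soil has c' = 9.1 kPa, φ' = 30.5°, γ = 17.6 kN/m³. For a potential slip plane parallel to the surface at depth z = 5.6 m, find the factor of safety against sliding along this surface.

For an infinite slope with a slip plane parallel to the surface (no pore pressure): FS = [c' + γz cos²β tanφ'] / [γz sinβ cosβ].
γz = 17.6·5.6 = 98.56 kN/m²
Numerator = 9.1 + 98.56·cos²25.2°·tan30.5° = 9.1 + 98.56·0.8187·0.5890 = 56.631 kPa
Denominator = 98.56·sin25.2°·cos25.2° = 98.56·0.4258·0.9048 = 37.971 kPa
FS = 56.631 / 37.971 = 1.491

FS = 1.49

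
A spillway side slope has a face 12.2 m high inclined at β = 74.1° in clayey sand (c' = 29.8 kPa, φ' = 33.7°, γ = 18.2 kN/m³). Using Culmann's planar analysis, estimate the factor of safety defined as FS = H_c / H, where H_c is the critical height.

FS = 1.80

H_c = (4c'/γ) · sinβ cosφ' / [1 − cos(β − φ')]
    = (4·29.8/18.2) · sin74.1°·cos33.7° / [1 − cos40.4°]
    = 6.549 · 0.8001 / 0.2385 = 21.98 m
FS = H_c / H = 21.98 / 12.2 = 1.801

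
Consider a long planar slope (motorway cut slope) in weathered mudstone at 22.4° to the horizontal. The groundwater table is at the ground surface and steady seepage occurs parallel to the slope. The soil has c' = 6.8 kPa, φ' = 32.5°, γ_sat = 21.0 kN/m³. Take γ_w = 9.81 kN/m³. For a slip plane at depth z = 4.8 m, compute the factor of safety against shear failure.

With seepage parallel to the slope and the water table at the surface, the effective normal stress on the slip plane uses the buoyant unit weight γ' = γ_sat − γ_w while the driving shear stress uses γ_sat:
FS = [c' + γ' z cos²β tanφ'] / [γ_sat z sinβ cosβ]
γ' = 21.0 − 9.81 = 11.19 kN/m³
Numerator = 6.8 + 11.19·4.8·cos²22.4°·tan32.5° = 6.8 + 11.19·4.8·0.8548·0.6371 = 36.049 kPa
Denominator = 21.0·4.8·sin22.4°·cos22.4° = 21.0·4.8·0.3811·0.9245 = 35.514 kPa
FS = 36.049 / 35.514 = 1.015

FS = 1.02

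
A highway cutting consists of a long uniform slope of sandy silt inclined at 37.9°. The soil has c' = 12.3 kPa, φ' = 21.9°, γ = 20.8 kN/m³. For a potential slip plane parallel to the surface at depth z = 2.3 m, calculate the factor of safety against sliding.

For an infinite slope with a slip plane parallel to the surface (no pore pressure): FS = [c' + γz cos²β tanφ'] / [γz sinβ cosβ].
γz = 20.8·2.3 = 47.84 kN/m²
Numerator = 12.3 + 47.84·cos²37.9°·tan21.9° = 12.3 + 47.84·0.6227·0.4020 = 24.275 kPa
Denominator = 47.84·sin37.9°·cos37.9° = 47.84·0.6143·0.7891 = 23.189 kPa
FS = 24.275 / 23.189 = 1.047

FS = 1.05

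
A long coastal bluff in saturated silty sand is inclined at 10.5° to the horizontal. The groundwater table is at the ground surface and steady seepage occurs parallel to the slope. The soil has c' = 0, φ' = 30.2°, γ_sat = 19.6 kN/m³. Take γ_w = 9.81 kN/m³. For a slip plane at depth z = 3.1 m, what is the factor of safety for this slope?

FS = 1.57

With seepage parallel to the slope and the water table at the surface, the effective normal stress on the slip plane uses the buoyant unit weight γ' = γ_sat − γ_w while the driving shear stress uses γ_sat:
FS = [c' + γ' z cos²β tanφ'] / [γ_sat z sinβ cosβ]
(For c' = 0 this reduces to FS = (γ'/γ_sat)·tanφ'/tanβ.)
γ' = 19.6 − 9.81 = 9.79 kN/m³
Numerator = 0.0 + 9.79·3.1·cos²10.5°·tan30.2° = 0.0 + 9.79·3.1·0.9668·0.5820 = 17.077 kPa
Denominator = 19.6·3.1·sin10.5°·cos10.5° = 19.6·3.1·0.1822·0.9833 = 10.887 kPa
FS = 17.077 / 10.887 = 1.569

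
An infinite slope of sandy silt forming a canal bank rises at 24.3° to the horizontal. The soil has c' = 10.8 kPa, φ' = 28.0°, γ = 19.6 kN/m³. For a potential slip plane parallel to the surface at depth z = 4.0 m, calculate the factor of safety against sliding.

FS = 1.54

For an infinite slope with a slip plane parallel to the surface (no pore pressure): FS = [c' + γz cos²β tanφ'] / [γz sinβ cosβ].
γz = 19.6·4.0 = 78.40 kN/m²
Numerator = 10.8 + 78.40·cos²24.3°·tan28.0° = 10.8 + 78.40·0.8307·0.5317 = 45.427 kPa
Denominator = 78.40·sin24.3°·cos24.3° = 78.40·0.4115·0.9114 = 29.404 kPa
FS = 45.427 / 29.404 = 1.545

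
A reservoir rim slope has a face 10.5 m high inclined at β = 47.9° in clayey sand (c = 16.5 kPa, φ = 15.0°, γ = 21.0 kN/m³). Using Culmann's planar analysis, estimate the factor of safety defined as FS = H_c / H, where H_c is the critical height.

H_c = (4c/γ) · sinβ cosφ / [1 − cos(β − φ)]
    = (4·16.5/21.0) · sin47.9°·cos15.0° / [1 − cos32.9°]
    = 3.143 · 0.7167 / 0.1604 = 14.04 m
FS = H_c / H = 14.04 / 10.5 = 1.338

FS = 1.34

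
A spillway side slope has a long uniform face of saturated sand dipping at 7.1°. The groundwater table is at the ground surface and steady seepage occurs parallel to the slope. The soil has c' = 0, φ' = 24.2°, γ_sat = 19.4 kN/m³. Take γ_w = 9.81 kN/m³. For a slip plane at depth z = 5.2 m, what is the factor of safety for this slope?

With seepage parallel to the slope and the water table at the surface, the effective normal stress on the slip plane uses the buoyant unit weight γ' = γ_sat − γ_w while the driving shear stress uses γ_sat:
FS = [c' + γ' z cos²β tanφ'] / [γ_sat z sinβ cosβ]
(For c' = 0 this reduces to FS = (γ'/γ_sat)·tanφ'/tanβ.)
γ' = 19.4 − 9.81 = 9.59 kN/m³
Numerator = 0.0 + 9.59·5.2·cos²7.1°·tan24.2° = 0.0 + 9.59·5.2·0.9847·0.4494 = 22.069 kPa
Denominator = 19.4·5.2·sin7.1°·cos7.1° = 19.4·5.2·0.1236·0.9923 = 12.373 kPa
FS = 22.069 / 12.373 = 1.784

FS = 1.78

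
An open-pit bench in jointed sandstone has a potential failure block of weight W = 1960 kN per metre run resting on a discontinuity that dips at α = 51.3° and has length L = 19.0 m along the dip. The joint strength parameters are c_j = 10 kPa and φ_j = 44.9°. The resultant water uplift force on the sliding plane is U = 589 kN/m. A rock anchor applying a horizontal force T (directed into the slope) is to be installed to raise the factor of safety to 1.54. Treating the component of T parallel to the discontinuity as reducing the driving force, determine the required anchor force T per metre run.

Resolving forces along and normal to the sliding plane, with the horizontal anchor force T adding T·sinα to the effective normal force and T·cosα acting up the plane against the driving force:
FS = [c_jL + (W cosα − U + T sinα) tanφ_j] / [W sinα − T cosα]
Without the anchor: N' = 636.5 kN/m, driving T_d = 1529.6 kN/m, resisting R = 10·19.0 + 636.5·tan44.9° = 824.3 kN/m, FS = 0.54.
Setting FS = 1.54 and solving for T:
1.54·(1529.6 − T cos51.3°) = 824.3 + T sin51.3°·tan44.9°
T·(sin51.3°·tan44.9° + 1.54·cos51.3°) = 1.54·1529.6 − 824.3
T·(0.7804·0.9965 + 1.54·0.6252) = 2355.7 − 824.3 = 1531.4
T·1.7406 = 1531.4
T = 879.8 kN/m

T = 880 kN/m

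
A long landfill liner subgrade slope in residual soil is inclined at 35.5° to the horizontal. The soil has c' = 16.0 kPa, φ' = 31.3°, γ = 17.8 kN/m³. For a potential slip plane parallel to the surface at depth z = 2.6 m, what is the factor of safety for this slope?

FS = 1.58

For an infinite slope with a slip plane parallel to the surface (no pore pressure): FS = [c' + γz cos²β tanφ'] / [γz sinβ cosβ].
γz = 17.8·2.6 = 46.28 kN/m²
Numerator = 16.0 + 46.28·cos²35.5°·tan31.3° = 16.0 + 46.28·0.6628·0.6080 = 34.650 kPa
Denominator = 46.28·sin35.5°·cos35.5° = 46.28·0.5807·0.8141 = 21.879 kPa
FS = 34.650 / 21.879 = 1.584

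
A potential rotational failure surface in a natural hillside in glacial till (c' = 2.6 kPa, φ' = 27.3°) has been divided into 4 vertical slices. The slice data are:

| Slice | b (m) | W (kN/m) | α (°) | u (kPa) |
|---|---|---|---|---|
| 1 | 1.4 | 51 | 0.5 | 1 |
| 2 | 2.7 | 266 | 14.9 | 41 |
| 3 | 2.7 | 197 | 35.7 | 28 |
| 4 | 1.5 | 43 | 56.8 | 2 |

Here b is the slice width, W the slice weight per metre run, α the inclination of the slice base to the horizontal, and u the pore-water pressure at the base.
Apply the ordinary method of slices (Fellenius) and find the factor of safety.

Ordinary method of slices: FS = Σ[c'·Δl_i + (W_i cosα_i − u_i·Δl_i)·tanφ'] / Σ W_i sinα_i, with Δl_i = b_i / cosα_i.
Slice 1: Δl = 1.4/cos0.5° = 1.400 m; N'_1 = 51·cos0.5° − 1·1.400 = 49.6; c'Δl = 3.64; W sinα = 0.4
Slice 2: Δl = 2.7/cos14.9° = 2.794 m; N'_2 = 266·cos14.9° − 41·2.794 = 142.5; c'Δl = 7.26; W sinα = 68.4
Slice 3: Δl = 2.7/cos35.7° = 3.325 m; N'_3 = 197·cos35.7° − 28·3.325 = 66.9; c'Δl = 8.64; W sinα = 115.0
Slice 4: Δl = 1.5/cos56.8° = 2.739 m; N'_4 = 43·cos56.8° − 2·2.739 = 18.1; c'Δl = 7.12; W sinα = 36.0
Σc'Δl = 26.7 kN/m; ΣN' = 277.1 kN/m; ΣW sinα = 219.8 kN/m
Resisting = 26.7 + 277.1·tan27.3° = 26.7 + 143.0 = 169.7 kN/m
FS = 169.7 / 219.8 = 0.772

FS = 0.77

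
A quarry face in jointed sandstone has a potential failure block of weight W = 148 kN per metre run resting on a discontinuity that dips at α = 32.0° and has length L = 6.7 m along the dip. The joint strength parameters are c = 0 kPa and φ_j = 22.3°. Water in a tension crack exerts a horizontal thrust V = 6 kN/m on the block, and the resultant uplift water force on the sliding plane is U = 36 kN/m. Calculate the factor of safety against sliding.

FS = 0.42

Resolving the block weight along and normal to the plane and applying the Mohr–Coulomb strength on the joint:
N' = W cosα − U − V sinα = 148·cos32.0° − 36 − 6·sin32.0° = 86.3 kN/m
Driving force T = W sinα + V cosα = 148·sin32.0° + 6·cos32.0° = 83.5 kN/m
Resisting force R = c·L + N'·tanφ_j = 0·6.7 + 86.3·tan22.3° = 0.0 + 35.4 = 35.4 kN/m
FS = R / T = 35.4 / 83.5 = 0.424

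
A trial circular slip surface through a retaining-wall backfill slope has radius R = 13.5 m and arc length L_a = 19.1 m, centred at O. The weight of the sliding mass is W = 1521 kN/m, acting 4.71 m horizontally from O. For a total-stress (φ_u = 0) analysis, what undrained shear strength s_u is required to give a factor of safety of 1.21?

FS = s_u·L_a·R / (W·d), so s_u = FS·W·d / (L_a·R).
s_u = 1.21·1521·4.71 / (19.10·13.5) = 8668.3 / 257.85 = 33.62 kPa

s_u = 33.6 kPa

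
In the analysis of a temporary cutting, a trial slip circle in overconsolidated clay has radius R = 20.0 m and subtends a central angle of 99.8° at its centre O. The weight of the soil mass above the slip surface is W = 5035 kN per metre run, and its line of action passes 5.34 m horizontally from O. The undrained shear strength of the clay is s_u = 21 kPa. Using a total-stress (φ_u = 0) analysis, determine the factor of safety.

Taking moments about the centre O, the resisting moment is provided by the undrained shear strength acting along the arc:
Arc length L_a = R·θ = 20.0·(99.8°·π/180) = 20.0·1.7418 = 34.84 m
M_R = s_u·L_a·R = 21·34.84·20.0 = 14631.4 kN·m/m
M_D = W·d = 5035·5.34 = 26886.9 kN·m/m
FS = M_R / M_D = 14631.4 / 26886.9 = 0.544

FS = 0.54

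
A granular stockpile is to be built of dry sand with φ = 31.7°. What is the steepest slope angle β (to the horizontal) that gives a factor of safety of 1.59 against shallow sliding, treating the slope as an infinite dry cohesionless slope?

For an infinite dry cohesionless slope FS = tanφ/tanβ, so tanβ = tanφ / FS.
tanβ = tan31.7° / 1.59 = 0.6176 / 1.59 = 0.3884
β = arctan(0.3884) = 21.23°

β = 21.2°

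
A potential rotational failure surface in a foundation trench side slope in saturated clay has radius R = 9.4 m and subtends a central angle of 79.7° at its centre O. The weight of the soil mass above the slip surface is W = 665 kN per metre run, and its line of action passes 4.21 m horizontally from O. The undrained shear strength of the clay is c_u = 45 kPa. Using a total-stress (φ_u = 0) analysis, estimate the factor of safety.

Taking moments about the centre O, the resisting moment is provided by the undrained shear strength acting along the arc:
Arc length L_a = R·θ = 9.4·(79.7°·π/180) = 9.4·1.3910 = 13.08 m
M_R = c_u·L_a·R = 45·13.08·9.4 = 5531.0 kN·m/m
M_D = W·d = 665·4.21 = 2799.7 kN·m/m
FS = M_R / M_D = 5531.0 / 2799.7 = 1.976

FS = 1.98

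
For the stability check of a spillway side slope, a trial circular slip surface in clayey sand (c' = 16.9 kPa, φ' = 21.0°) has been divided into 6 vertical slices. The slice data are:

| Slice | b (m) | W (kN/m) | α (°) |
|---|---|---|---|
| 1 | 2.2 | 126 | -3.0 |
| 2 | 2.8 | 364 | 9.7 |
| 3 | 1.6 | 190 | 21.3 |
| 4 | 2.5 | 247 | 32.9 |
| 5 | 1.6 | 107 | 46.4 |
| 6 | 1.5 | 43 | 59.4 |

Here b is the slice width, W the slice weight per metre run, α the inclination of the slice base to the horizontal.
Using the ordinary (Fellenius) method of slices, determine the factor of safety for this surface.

Ordinary method of slices: FS = Σ[c'·Δl_i + (W_i cosα_i)·tanφ'] / Σ W_i sinα_i, with Δl_i = b_i / cosα_i.
Slice 1: Δl = 2.2/cos(-3.0°) = 2.203 m; N'_1 = 126·cos(-3.0°) = 125.8; c'Δl = 37.23; W sinα = -6.6
Slice 2: Δl = 2.8/cos9.7° = 2.841 m; N'_2 = 364·cos9.7° = 358.8; c'Δl = 48.01; W sinα = 61.3
Slice 3: Δl = 1.6/cos21.3° = 1.717 m; N'_3 = 190·cos21.3° = 177.0; c'Δl = 29.02; W sinα = 69.0
Slice 4: Δl = 2.5/cos32.9° = 2.978 m; N'_4 = 247·cos32.9° = 207.4; c'Δl = 50.32; W sinα = 134.2
Slice 5: Δl = 1.6/cos46.4° = 2.320 m; N'_5 = 107·cos46.4° = 73.8; c'Δl = 39.21; W sinα = 77.5
Slice 6: Δl = 1.5/cos59.4° = 2.947 m; N'_6 = 43·cos59.4° = 21.9; c'Δl = 49.80; W sinα = 37.0
Σc'Δl = 253.6 kN/m; ΣN' = 964.7 kN/m; ΣW sinα = 372.4 kN/m
Resisting = 253.6 + 964.7·tan21.0° = 253.6 + 370.3 = 623.9 kN/m
FS = 623.9 / 372.4 = 1.675

FS = 1.68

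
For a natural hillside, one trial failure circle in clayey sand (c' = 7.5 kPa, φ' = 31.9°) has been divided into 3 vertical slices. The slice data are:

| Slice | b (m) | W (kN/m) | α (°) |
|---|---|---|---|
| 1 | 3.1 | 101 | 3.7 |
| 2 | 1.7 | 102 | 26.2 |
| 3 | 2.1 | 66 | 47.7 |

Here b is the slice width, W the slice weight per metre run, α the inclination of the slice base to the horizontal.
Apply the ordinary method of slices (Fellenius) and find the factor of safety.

FS = 2.07

Ordinary method of slices: FS = Σ[c'·Δl_i + (W_i cosα_i)·tanφ'] / Σ W_i sinα_i, with Δl_i = b_i / cosα_i.
Slice 1: Δl = 3.1/cos3.7° = 3.106 m; N'_1 = 101·cos3.7° = 100.8; c'Δl = 23.30; W sinα = 6.5
Slice 2: Δl = 1.7/cos26.2° = 1.895 m; N'_2 = 102·cos26.2° = 91.5; c'Δl = 14.21; W sinα = 45.0
Slice 3: Δl = 2.1/cos47.7° = 3.120 m; N'_3 = 66·cos47.7° = 44.4; c'Δl = 23.40; W sinα = 48.8
Σc'Δl = 60.9 kN/m; ΣN' = 236.7 kN/m; ΣW sinα = 100.4 kN/m
Resisting = 60.9 + 236.7·tan31.9° = 60.9 + 147.4 = 208.3 kN/m
FS = 208.3 / 100.4 = 2.075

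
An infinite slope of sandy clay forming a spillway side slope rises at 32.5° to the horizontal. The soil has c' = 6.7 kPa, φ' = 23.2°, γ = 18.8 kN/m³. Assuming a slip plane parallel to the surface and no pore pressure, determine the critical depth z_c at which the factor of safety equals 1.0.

Setting FS = 1.00 in FS = [c' + γz cos²β tanφ'] / [γz sinβ cosβ] and solving for z:
z = c' / [γ cosβ (FS·sinβ − cosβ·tanφ')]
  = 6.7 / [18.8·cos32.5°·(1.00·sin32.5° − cos32.5°·tan23.2°)]
  = 6.7 / [18.8·0.8434·(1.00·0.5373 − 0.8434·0.4286)]
  = 6.7 / 2.7878 = 2.403 m

z_c = 2.40 m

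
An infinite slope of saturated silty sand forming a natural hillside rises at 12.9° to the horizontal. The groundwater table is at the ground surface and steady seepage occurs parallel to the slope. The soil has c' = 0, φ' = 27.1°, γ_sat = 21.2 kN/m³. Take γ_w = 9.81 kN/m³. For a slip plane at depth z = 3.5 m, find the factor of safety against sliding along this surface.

With seepage parallel to the slope and the water table at the surface, the effective normal stress on the slip plane uses the buoyant unit weight γ' = γ_sat − γ_w while the driving shear stress uses γ_sat:
FS = [c' + γ' z cos²β tanφ'] / [γ_sat z sinβ cosβ]
(For c' = 0 this reduces to FS = (γ'/γ_sat)·tanφ'/tanβ.)
γ' = 21.2 − 9.81 = 11.39 kN/m³
Numerator = 0.0 + 11.39·3.5·cos²12.9°·tan27.1° = 0.0 + 11.39·3.5·0.9502·0.5117 = 19.383 kPa
Denominator = 21.2·3.5·sin12.9°·cos12.9° = 21.2·3.5·0.2233·0.9748 = 16.147 kPa
FS = 19.383 / 16.147 = 1.200

FS = 1.20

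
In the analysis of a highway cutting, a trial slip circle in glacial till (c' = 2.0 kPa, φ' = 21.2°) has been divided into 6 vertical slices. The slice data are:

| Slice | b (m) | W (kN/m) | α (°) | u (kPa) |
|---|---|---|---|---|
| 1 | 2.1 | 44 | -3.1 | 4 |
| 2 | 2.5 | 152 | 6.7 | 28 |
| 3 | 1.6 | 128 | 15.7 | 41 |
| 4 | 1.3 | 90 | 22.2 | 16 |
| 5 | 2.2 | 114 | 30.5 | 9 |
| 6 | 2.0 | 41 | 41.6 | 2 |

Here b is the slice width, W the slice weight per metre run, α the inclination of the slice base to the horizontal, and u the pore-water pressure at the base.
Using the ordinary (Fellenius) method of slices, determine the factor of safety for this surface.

FS = 0.92

Ordinary method of slices: FS = Σ[c'·Δl_i + (W_i cosα_i − u_i·Δl_i)·tanφ'] / Σ W_i sinα_i, with Δl_i = b_i / cosα_i.
Slice 1: Δl = 2.1/cos(-3.1°) = 2.103 m; N'_1 = 44·cos(-3.1°) − 4·2.103 = 35.5; c'Δl = 4.21; W sinα = -2.4
Slice 2: Δl = 2.5/cos6.7° = 2.517 m; N'_2 = 152·cos6.7° − 28·2.517 = 80.5; c'Δl = 5.03; W sinα = 17.7
Slice 3: Δl = 1.6/cos15.7° = 1.662 m; N'_3 = 128·cos15.7° − 41·1.662 = 55.1; c'Δl = 3.32; W sinα = 34.6
Slice 4: Δl = 1.3/cos22.2° = 1.404 m; N'_4 = 90·cos22.2° − 16·1.404 = 60.9; c'Δl = 2.81; W sinα = 34.0
Slice 5: Δl = 2.2/cos30.5° = 2.553 m; N'_5 = 114·cos30.5° − 9·2.553 = 75.2; c'Δl = 5.11; W sinα = 57.9
Slice 6: Δl = 2.0/cos41.6° = 2.675 m; N'_6 = 41·cos41.6° − 2·2.675 = 25.3; c'Δl = 5.35; W sinα = 27.2
Σc'Δl = 25.8 kN/m; ΣN' = 332.5 kN/m; ΣW sinα = 169.1 kN/m
Resisting = 25.8 + 332.5·tan21.2° = 25.8 + 129.0 = 154.8 kN/m
FS = 154.8 / 169.1 = 0.916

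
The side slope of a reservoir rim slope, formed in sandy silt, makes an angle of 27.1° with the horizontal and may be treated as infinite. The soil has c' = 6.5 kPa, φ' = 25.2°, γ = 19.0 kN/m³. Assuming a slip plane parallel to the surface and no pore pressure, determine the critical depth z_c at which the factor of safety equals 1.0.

Setting FS = 1.00 in FS = [c' + γz cos²β tanφ'] / [γz sinβ cosβ] and solving for z:
z = c' / [γ cosβ (FS·sinβ − cosβ·tanφ')]
  = 6.5 / [19.0·cos27.1°·(1.00·sin27.1° − cos27.1°·tan25.2°)]
  = 6.5 / [19.0·0.8902·(1.00·0.4555 − 0.8902·0.4706)]
  = 6.5 / 0.6198 = 10.488 m

z_c = 10.49 m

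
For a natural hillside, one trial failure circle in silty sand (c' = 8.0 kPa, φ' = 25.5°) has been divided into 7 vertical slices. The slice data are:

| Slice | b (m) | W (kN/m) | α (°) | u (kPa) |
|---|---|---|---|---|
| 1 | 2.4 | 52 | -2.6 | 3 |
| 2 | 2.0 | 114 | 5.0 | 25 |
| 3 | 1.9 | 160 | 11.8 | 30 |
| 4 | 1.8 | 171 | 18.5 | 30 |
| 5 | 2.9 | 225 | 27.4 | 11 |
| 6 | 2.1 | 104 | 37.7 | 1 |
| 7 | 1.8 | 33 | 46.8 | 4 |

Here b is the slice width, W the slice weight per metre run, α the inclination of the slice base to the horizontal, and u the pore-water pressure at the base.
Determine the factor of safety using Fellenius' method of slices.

Ordinary method of slices: FS = Σ[c'·Δl_i + (W_i cosα_i − u_i·Δl_i)·tanφ'] / Σ W_i sinα_i, with Δl_i = b_i / cosα_i.
Slice 1: Δl = 2.4/cos(-2.6°) = 2.402 m; N'_1 = 52·cos(-2.6°) − 3·2.402 = 44.7; c'Δl = 19.22; W sinα = -2.4
Slice 2: Δl = 2.0/cos5.0° = 2.008 m; N'_2 = 114·cos5.0° − 25·2.008 = 63.4; c'Δl = 16.06; W sinα = 9.9
Slice 3: Δl = 1.9/cos11.8° = 1.941 m; N'_3 = 160·cos11.8° − 30·1.941 = 98.4; c'Δl = 15.53; W sinα = 32.7
Slice 4: Δl = 1.8/cos18.5° = 1.898 m; N'_4 = 171·cos18.5° − 30·1.898 = 105.2; c'Δl = 15.18; W sinα = 54.3
Slice 5: Δl = 2.9/cos27.4° = 3.266 m; N'_5 = 225·cos27.4° − 11·3.266 = 163.8; c'Δl = 26.13; W sinα = 103.5
Slice 6: Δl = 2.1/cos37.7° = 2.654 m; N'_6 = 104·cos37.7° − 1·2.654 = 79.6; c'Δl = 21.23; W sinα = 63.6
Slice 7: Δl = 1.8/cos46.8° = 2.629 m; N'_7 = 33·cos46.8° − 4·2.629 = 12.1; c'Δl = 21.04; W sinα = 24.1
Σc'Δl = 134.4 kN/m; ΣN' = 567.3 kN/m; ΣW sinα = 285.8 kN/m
Resisting = 134.4 + 567.3·tan25.5° = 134.4 + 270.6 = 405.0 kN/m
FS = 405.0 / 285.8 = 1.417

FS = 1.42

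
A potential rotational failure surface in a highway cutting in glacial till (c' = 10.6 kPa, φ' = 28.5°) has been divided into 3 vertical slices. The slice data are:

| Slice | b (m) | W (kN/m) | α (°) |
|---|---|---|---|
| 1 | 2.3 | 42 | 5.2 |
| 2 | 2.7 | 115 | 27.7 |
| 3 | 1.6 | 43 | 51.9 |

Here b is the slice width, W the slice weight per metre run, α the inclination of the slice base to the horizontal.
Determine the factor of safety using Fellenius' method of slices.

FS = 1.94

Ordinary method of slices: FS = Σ[c'·Δl_i + (W_i cosα_i)·tanφ'] / Σ W_i sinα_i, with Δl_i = b_i / cosα_i.
Slice 1: Δl = 2.3/cos5.2° = 2.310 m; N'_1 = 42·cos5.2° = 41.8; c'Δl = 24.48; W sinα = 3.8
Slice 2: Δl = 2.7/cos27.7° = 3.049 m; N'_2 = 115·cos27.7° = 101.8; c'Δl = 32.32; W sinα = 53.5
Slice 3: Δl = 1.6/cos51.9° = 2.593 m; N'_3 = 43·cos51.9° = 26.5; c'Δl = 27.49; W sinα = 33.8
Σc'Δl = 84.3 kN/m; ΣN' = 170.2 kN/m; ΣW sinα = 91.1 kN/m
Resisting = 84.3 + 170.2·tan28.5° = 84.3 + 92.4 = 176.7 kN/m
FS = 176.7 / 91.1 = 1.940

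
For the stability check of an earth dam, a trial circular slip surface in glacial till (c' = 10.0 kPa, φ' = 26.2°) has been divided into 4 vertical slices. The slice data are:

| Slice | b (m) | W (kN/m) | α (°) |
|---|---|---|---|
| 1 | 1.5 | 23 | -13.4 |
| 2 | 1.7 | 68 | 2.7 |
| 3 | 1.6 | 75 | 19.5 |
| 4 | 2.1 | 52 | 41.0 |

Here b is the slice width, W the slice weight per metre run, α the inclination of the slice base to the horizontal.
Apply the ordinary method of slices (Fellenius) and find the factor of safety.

Ordinary method of slices: FS = Σ[c'·Δl_i + (W_i cosα_i)·tanφ'] / Σ W_i sinα_i, with Δl_i = b_i / cosα_i.
Slice 1: Δl = 1.5/cos(-13.4°) = 1.542 m; N'_1 = 23·cos(-13.4°) = 22.4; c'Δl = 15.42; W sinα = -5.3
Slice 2: Δl = 1.7/cos2.7° = 1.702 m; N'_2 = 68·cos2.7° = 67.9; c'Δl = 17.02; W sinα = 3.2
Slice 3: Δl = 1.6/cos19.5° = 1.697 m; N'_3 = 75·cos19.5° = 70.7; c'Δl = 16.97; W sinα = 25.0
Slice 4: Δl = 2.1/cos41.0° = 2.783 m; N'_4 = 52·cos41.0° = 39.2; c'Δl = 27.83; W sinα = 34.1
Σc'Δl = 77.2 kN/m; ΣN' = 200.2 kN/m; ΣW sinα = 57.0 kN/m
Resisting = 77.2 + 200.2·tan26.2° = 77.2 + 98.5 = 175.8 kN/m
FS = 175.8 / 57.0 = 3.082

FS = 3.08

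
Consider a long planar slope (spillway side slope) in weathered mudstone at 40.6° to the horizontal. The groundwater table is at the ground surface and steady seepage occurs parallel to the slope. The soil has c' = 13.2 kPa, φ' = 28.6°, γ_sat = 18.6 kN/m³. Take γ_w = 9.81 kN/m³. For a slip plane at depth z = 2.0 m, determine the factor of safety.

With seepage parallel to the slope and the water table at the surface, the effective normal stress on the slip plane uses the buoyant unit weight γ' = γ_sat − γ_w while the driving shear stress uses γ_sat:
FS = [c' + γ' z cos²β tanφ'] / [γ_sat z sinβ cosβ]
γ' = 18.6 − 9.81 = 8.79 kN/m³
Numerator = 13.2 + 8.79·2.0·cos²40.6°·tan28.6° = 13.2 + 8.79·2.0·0.5765·0.5452 = 18.726 kPa
Denominator = 18.6·2.0·sin40.6°·cos40.6° = 18.6·2.0·0.6508·0.7593 = 18.381 kPa
FS = 18.726 / 18.381 = 1.019

FS = 1.02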